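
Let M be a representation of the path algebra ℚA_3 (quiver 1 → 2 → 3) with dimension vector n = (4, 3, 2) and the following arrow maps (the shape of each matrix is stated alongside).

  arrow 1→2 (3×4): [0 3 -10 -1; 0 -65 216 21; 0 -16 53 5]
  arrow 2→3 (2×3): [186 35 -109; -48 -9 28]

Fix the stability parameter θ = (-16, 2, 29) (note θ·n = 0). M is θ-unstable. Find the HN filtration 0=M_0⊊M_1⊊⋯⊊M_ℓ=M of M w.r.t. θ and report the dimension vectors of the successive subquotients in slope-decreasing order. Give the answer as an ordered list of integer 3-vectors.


Via rank(M_{q-1}∘⋯∘M_p): M ≅ I[1,1]^2, I[1,3]^2, I[2,2].
μ_θ-semistable layers: μ^(1)=29; μ^(2)=2; μ^(3)=-16

((0, 0, 2); (0, 3, 0); (4, 0, 0))


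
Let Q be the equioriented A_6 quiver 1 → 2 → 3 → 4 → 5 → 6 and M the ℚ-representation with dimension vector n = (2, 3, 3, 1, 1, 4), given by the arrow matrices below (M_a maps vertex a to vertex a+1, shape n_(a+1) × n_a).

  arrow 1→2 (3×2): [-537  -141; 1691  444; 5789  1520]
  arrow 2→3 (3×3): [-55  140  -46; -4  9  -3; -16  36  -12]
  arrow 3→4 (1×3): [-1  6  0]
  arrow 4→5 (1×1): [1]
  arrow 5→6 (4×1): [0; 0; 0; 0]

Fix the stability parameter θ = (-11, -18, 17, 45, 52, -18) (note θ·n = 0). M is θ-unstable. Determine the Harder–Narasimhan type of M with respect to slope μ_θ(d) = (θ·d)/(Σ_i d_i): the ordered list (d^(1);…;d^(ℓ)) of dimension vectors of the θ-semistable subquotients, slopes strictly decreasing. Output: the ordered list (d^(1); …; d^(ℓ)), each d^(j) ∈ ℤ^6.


Via rank(M_{q-1}∘⋯∘M_p): M ≅ I[1,2], I[1,5], I[2,3], I[3,3], I[6,6]^4.
μ_θ-semistable layers: μ^(1)=52; μ^(2)=45; μ^(3)=17; μ^(4)=-29/2; μ^(5)=-18

((0, 0, 0, 0, 1, 0); (0, 0, 0, 1, 0, 0); (0, 0, 3, 0, 0, 0); (2, 2, 0, 0, 0, 0); (0, 1, 0, 0, 0, 4))


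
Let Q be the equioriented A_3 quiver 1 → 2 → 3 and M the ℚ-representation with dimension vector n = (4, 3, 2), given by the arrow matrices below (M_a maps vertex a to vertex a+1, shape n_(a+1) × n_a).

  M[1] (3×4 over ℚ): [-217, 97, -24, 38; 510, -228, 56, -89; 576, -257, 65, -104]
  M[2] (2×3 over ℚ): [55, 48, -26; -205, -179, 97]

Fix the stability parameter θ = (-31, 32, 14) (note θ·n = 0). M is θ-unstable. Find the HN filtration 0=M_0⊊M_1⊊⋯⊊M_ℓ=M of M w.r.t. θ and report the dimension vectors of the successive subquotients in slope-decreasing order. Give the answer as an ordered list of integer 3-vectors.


Interval decomposition of M: I[1,1], I[1,2], I[1,3]^2.
HN type (ℓ=3): μ^(1)=32; μ^(2)=23; μ^(3)=-31

((0, 1, 0); (0, 2, 2); (4, 0, 0))


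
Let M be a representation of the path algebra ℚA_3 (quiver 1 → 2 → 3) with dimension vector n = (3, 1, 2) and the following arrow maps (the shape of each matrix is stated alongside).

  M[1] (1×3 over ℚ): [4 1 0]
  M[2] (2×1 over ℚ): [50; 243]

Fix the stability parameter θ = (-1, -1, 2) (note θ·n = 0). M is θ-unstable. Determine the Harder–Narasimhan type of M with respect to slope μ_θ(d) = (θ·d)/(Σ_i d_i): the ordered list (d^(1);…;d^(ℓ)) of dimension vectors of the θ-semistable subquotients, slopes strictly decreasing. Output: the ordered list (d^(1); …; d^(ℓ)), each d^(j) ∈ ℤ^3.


Barcode: M ≅ I[1,1]^2, I[1,3], I[3,3]. HN layers by μ_θ (2 steps, strictly decreasing):
  μ^(1)=2; μ^(2)=-1

((0, 0, 2); (3, 1, 0))


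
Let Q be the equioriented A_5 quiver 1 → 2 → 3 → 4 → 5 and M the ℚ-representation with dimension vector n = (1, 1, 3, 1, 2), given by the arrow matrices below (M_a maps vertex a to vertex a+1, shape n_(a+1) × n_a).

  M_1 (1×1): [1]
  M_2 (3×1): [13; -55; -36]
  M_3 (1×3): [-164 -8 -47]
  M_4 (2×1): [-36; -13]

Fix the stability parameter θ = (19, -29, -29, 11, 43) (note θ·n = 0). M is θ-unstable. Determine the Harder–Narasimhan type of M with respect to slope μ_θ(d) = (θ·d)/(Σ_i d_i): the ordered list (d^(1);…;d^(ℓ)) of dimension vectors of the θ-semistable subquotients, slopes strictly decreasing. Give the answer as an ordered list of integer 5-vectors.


Barcode: M ≅ I[1,3], I[3,3], I[3,5], I[5,5]. HN layers by μ_θ (4 steps, strictly decreasing):
  μ^(1)=43; μ^(2)=11; μ^(3)=-13; μ^(4)=-29

((0, 0, 0, 0, 2); (0, 0, 0, 1, 0); (1, 1, 1, 0, 0); (0, 0, 2, 0, 0))


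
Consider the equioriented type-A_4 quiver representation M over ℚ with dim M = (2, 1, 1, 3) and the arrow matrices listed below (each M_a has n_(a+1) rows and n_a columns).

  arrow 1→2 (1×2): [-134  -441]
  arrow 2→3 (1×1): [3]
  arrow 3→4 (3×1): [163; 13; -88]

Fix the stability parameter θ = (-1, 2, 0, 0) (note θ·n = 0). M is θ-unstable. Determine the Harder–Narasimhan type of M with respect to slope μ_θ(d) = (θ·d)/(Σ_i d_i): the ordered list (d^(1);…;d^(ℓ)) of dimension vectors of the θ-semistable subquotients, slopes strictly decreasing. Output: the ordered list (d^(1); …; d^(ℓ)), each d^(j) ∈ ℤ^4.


Via rank(M_{q-1}∘⋯∘M_p): M ≅ I[1,1], I[1,4], I[4,4]^2.
μ_θ-semistable layers: μ^(1)=2/3; μ^(2)=0; μ^(3)=-1

((0, 1, 1, 1); (0, 0, 0, 2); (2, 0, 0, 0))


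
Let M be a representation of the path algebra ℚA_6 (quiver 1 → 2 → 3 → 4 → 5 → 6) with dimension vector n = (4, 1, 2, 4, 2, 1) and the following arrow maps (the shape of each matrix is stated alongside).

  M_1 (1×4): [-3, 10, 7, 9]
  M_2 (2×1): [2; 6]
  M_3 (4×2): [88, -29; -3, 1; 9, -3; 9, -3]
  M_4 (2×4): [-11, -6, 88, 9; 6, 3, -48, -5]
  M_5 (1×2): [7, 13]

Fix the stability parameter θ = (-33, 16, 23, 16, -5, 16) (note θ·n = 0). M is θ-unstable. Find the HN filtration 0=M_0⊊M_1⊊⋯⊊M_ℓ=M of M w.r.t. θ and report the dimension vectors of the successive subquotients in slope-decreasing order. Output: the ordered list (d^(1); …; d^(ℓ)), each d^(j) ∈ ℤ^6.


Via rank(M_{q-1}∘⋯∘M_p): M ≅ I[1,1]^3, I[1,6], I[3,4], I[4,4], I[4,5].
μ_θ-semistable layers: μ^(1)=39/2; μ^(2)=16; μ^(3)=25/2; μ^(4)=11/2; μ^(5)=-33

((0, 0, 1, 1, 0, 0); (0, 0, 0, 1, 0, 1); (0, 1, 1, 1, 1, 0); (0, 0, 0, 1, 1, 0); (4, 0, 0, 0, 0, 0))


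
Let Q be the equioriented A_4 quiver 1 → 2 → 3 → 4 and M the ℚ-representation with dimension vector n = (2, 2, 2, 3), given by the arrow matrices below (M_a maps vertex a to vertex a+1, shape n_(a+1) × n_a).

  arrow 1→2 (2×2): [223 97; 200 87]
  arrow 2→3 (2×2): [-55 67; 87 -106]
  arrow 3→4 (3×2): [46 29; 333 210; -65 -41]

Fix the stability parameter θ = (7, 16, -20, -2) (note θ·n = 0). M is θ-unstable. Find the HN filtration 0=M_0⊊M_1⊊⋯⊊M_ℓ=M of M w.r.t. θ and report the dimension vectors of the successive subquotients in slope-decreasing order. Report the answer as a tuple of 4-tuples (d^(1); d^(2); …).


Via rank(M_{q-1}∘⋯∘M_p): M ≅ I[1,4]^2, I[4,4].
μ_θ-semistable layers: μ^(1)=1/4; μ^(2)=-2

((2, 2, 2, 2); (0, 0, 0, 1))


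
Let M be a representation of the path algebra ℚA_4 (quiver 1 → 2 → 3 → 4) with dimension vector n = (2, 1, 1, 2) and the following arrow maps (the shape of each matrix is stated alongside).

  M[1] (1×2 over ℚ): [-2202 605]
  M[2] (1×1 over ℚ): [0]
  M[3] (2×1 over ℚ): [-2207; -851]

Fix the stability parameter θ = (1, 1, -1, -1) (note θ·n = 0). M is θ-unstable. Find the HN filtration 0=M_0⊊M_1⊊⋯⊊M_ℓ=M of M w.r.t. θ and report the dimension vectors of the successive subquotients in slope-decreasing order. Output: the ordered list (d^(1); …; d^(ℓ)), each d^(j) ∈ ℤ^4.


Interval decomposition of M: I[1,1], I[1,2], I[3,4], I[4,4].
HN type (ℓ=2): μ^(1)=1; μ^(2)=-1

((2, 1, 0, 0); (0, 0, 1, 2))


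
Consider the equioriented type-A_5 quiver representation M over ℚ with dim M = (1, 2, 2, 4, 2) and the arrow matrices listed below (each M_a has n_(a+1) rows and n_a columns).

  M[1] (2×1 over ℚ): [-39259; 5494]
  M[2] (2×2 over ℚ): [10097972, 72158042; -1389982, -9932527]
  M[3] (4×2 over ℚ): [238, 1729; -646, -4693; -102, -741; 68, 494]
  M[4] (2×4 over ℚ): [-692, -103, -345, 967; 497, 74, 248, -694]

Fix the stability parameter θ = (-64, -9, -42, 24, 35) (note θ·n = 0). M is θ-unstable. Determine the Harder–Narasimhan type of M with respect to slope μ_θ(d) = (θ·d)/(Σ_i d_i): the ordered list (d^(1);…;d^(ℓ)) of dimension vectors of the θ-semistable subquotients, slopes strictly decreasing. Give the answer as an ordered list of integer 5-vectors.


Via rank(M_{q-1}∘⋯∘M_p): M ≅ I[1,2], I[2,5], I[3,3], I[4,4]^2, I[4,5].
μ_θ-semistable layers: μ^(1)=35; μ^(2)=24; μ^(3)=-9; μ^(4)=-51/2; μ^(5)=-42; μ^(6)=-64

((0, 0, 0, 0, 2); (0, 0, 0, 4, 0); (0, 1, 0, 0, 0); (0, 1, 1, 0, 0); (0, 0, 1, 0, 0); (1, 0, 0, 0, 0))


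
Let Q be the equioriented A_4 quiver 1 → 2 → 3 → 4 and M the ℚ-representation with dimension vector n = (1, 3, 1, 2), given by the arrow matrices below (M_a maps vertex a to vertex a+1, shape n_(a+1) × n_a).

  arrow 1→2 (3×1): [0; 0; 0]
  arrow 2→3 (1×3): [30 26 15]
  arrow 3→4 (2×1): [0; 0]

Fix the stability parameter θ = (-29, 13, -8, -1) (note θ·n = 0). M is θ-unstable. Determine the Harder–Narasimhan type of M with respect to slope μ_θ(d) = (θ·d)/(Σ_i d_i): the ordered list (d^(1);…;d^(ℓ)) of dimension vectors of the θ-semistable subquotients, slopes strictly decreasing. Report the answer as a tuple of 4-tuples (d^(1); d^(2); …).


Via rank(M_{q-1}∘⋯∘M_p): M ≅ I[1,1], I[2,2]^2, I[2,3], I[4,4]^2.
μ_θ-semistable layers: μ^(1)=13; μ^(2)=5/2; μ^(3)=-1; μ^(4)=-29

((0, 2, 0, 0); (0, 1, 1, 0); (0, 0, 0, 2); (1, 0, 0, 0))


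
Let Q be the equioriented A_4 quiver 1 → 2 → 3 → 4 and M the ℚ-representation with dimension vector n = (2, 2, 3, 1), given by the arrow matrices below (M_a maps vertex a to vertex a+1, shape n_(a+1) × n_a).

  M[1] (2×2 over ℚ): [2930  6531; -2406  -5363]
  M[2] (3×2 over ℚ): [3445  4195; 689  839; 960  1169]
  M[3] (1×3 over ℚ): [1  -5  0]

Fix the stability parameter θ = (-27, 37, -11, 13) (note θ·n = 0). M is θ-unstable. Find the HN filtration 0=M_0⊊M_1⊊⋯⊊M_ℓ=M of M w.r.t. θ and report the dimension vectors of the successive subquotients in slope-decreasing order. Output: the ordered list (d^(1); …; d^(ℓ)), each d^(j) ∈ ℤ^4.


Via rank(M_{q-1}∘⋯∘M_p): M ≅ I[1,3]^2, I[3,4].
μ_θ-semistable layers: μ^(1)=13; μ^(2)=-11; μ^(3)=-27

((0, 2, 2, 1); (0, 0, 1, 0); (2, 0, 0, 0))


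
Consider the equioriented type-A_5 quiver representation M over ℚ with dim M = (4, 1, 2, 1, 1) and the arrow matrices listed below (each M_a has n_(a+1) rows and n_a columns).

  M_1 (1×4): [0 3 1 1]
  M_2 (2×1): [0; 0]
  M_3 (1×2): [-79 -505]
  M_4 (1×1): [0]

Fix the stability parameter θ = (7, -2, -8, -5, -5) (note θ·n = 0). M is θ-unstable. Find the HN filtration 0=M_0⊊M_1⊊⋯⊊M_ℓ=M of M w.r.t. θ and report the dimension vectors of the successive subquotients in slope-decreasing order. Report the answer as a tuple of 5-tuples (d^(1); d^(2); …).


Interval decomposition of M: I[1,1]^3, I[1,2], I[3,3], I[3,4], I[5,5].
HN type (ℓ=4): μ^(1)=7; μ^(2)=5/2; μ^(3)=-5; μ^(4)=-8

((3, 0, 0, 0, 0); (1, 1, 0, 0, 0); (0, 0, 0, 1, 1); (0, 0, 2, 0, 0))


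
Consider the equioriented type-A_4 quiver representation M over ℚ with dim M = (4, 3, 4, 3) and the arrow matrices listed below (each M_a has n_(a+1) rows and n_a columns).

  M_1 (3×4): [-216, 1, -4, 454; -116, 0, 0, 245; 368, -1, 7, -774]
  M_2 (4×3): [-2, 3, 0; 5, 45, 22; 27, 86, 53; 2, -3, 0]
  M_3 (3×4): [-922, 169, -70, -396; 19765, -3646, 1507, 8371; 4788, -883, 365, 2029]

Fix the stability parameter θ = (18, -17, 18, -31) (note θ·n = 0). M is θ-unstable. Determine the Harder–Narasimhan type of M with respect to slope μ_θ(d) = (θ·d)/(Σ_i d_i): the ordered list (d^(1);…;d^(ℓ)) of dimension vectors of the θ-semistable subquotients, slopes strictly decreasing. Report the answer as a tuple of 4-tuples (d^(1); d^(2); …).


Interval decomposition of M: I[1,1], I[1,4]^3, I[3,3].
HN type (ℓ=2): μ^(1)=18; μ^(2)=-3

((1, 0, 1, 0); (3, 3, 3, 3))


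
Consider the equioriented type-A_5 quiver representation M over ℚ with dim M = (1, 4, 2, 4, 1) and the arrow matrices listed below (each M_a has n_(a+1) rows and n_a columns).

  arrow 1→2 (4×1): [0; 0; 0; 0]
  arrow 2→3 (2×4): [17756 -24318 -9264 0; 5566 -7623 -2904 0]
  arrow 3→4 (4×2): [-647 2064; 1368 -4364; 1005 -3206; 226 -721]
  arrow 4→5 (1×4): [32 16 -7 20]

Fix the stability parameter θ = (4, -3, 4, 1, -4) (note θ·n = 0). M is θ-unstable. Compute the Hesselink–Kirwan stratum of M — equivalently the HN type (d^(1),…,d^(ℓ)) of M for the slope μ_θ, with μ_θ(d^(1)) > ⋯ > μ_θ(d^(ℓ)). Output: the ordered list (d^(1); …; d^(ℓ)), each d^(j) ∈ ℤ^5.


Via rank(M_{q-1}∘⋯∘M_p): M ≅ I[1,1], I[2,2]^3, I[2,4], I[3,5], I[4,4]^2.
μ_θ-semistable layers: μ^(1)=4; μ^(2)=5/2; μ^(3)=1; μ^(4)=1/3; μ^(5)=-3

((1, 0, 0, 0, 0); (0, 0, 1, 1, 0); (0, 0, 0, 2, 0); (0, 0, 1, 1, 1); (0, 4, 0, 0, 0))


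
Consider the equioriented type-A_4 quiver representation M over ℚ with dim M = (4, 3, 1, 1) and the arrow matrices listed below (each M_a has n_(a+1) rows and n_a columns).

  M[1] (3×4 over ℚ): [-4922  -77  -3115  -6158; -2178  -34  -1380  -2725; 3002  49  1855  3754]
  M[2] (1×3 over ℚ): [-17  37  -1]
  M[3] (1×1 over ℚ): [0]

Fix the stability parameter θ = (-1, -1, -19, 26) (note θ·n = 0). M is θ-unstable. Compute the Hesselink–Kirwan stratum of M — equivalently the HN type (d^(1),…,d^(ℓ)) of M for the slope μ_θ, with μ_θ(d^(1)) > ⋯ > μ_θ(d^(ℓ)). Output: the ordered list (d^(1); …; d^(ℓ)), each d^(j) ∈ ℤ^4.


Via rank(M_{q-1}∘⋯∘M_p): M ≅ I[1,1]^2, I[1,2], I[1,3], I[2,2], I[4,4].
μ_θ-semistable layers: μ^(1)=26; μ^(2)=-1; μ^(3)=-7

((0, 0, 0, 1); (3, 2, 0, 0); (1, 1, 1, 0))


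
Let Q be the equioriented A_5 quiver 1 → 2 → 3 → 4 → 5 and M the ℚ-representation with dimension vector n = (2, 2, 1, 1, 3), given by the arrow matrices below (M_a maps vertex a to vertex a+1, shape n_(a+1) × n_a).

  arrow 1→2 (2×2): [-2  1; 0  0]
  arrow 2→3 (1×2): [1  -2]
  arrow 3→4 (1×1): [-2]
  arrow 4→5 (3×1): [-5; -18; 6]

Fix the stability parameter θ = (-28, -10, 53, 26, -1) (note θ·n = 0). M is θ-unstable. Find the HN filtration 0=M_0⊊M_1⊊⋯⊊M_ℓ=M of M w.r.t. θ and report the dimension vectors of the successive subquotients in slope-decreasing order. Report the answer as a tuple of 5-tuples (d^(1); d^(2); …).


Via rank(M_{q-1}∘⋯∘M_p): M ≅ I[1,1], I[1,5], I[2,2], I[5,5]^2.
μ_θ-semistable layers: μ^(1)=26; μ^(2)=-1; μ^(3)=-10; μ^(4)=-28

((0, 0, 1, 1, 1); (0, 0, 0, 0, 2); (0, 2, 0, 0, 0); (2, 0, 0, 0, 0))


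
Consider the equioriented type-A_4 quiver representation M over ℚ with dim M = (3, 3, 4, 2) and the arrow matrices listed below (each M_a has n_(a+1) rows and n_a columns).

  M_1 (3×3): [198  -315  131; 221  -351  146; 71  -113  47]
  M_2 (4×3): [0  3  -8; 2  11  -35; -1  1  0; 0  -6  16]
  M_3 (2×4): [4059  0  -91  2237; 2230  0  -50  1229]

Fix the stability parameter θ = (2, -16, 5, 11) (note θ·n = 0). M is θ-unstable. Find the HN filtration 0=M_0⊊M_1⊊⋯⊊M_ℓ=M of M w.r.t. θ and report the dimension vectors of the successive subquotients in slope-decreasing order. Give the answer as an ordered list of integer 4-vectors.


Interval decomposition of M: I[1,3], I[1,4]^2, I[3,3].
HN type (ℓ=3): μ^(1)=11; μ^(2)=5; μ^(3)=-7

((0, 0, 0, 2); (0, 0, 4, 0); (3, 3, 0, 0))


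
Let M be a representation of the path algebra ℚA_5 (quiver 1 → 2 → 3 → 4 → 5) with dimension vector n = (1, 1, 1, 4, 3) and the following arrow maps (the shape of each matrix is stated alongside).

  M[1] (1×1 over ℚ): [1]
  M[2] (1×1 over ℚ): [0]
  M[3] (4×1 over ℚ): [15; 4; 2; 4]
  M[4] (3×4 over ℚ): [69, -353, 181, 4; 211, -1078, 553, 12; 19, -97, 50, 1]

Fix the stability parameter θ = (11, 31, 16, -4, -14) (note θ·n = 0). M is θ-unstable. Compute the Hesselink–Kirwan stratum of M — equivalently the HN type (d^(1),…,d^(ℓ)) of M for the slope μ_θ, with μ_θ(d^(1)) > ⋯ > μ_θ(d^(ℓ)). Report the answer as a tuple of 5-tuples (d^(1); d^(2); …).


Interval decomposition of M: I[1,2], I[3,5], I[4,4], I[4,5]^2.
HN type (ℓ=5): μ^(1)=31; μ^(2)=11; μ^(3)=-2/3; μ^(4)=-4; μ^(5)=-9

((0, 1, 0, 0, 0); (1, 0, 0, 0, 0); (0, 0, 1, 1, 1); (0, 0, 0, 1, 0); (0, 0, 0, 2, 2))


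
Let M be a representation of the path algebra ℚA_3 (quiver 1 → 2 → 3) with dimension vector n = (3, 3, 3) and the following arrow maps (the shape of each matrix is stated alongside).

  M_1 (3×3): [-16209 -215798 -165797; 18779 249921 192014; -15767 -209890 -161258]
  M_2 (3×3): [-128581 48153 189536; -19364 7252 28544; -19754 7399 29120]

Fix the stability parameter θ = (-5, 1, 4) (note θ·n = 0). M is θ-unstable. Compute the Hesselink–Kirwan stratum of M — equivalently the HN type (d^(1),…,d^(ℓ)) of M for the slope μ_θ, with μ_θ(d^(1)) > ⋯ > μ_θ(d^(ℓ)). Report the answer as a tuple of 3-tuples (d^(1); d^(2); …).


Interval decomposition of M: I[1,2], I[1,3]^2, I[3,3].
HN type (ℓ=3): μ^(1)=4; μ^(2)=1; μ^(3)=-5

((0, 0, 3); (0, 3, 0); (3, 0, 0))


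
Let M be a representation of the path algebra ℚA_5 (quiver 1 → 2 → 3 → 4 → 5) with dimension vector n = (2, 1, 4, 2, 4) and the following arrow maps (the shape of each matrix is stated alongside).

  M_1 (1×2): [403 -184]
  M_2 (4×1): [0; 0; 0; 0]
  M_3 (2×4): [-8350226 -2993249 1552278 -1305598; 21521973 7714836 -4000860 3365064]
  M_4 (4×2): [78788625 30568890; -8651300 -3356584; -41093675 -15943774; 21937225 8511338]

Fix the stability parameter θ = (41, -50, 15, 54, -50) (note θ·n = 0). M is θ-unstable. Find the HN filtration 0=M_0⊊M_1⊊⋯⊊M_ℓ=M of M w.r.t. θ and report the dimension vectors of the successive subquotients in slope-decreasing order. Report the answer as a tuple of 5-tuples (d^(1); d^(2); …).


Interval decomposition of M: I[1,1], I[1,2], I[3,3]^2, I[3,4], I[3,5], I[5,5]^3.
HN type (ℓ=6): μ^(1)=54; μ^(2)=41; μ^(3)=15; μ^(4)=19/3; μ^(5)=-9/2; μ^(6)=-50

((0, 0, 0, 1, 0); (1, 0, 0, 0, 0); (0, 0, 3, 0, 0); (0, 0, 1, 1, 1); (1, 1, 0, 0, 0); (0, 0, 0, 0, 3))


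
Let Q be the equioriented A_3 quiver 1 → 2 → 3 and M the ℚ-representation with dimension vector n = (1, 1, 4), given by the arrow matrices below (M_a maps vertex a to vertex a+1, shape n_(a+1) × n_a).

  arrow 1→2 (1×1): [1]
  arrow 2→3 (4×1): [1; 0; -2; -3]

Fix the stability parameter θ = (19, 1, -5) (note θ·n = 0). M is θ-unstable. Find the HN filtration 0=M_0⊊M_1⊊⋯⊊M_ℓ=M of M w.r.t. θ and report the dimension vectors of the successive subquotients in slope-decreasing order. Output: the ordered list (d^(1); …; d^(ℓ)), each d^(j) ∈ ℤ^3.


Via rank(M_{q-1}∘⋯∘M_p): M ≅ I[1,3], I[3,3]^3.
μ_θ-semistable layers: μ^(1)=5; μ^(2)=-5

((1, 1, 1); (0, 0, 3))


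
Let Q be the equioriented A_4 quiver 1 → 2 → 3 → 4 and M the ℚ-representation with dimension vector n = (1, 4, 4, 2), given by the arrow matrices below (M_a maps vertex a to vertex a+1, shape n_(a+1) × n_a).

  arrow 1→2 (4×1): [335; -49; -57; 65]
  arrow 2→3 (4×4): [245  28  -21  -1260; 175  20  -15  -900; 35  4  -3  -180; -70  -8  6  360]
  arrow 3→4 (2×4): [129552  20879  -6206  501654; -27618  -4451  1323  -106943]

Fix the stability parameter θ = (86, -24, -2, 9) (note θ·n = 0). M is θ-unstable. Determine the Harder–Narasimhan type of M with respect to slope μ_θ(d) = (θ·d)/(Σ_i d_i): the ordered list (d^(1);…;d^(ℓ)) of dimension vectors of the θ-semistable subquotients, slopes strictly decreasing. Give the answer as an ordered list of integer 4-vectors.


Via rank(M_{q-1}∘⋯∘M_p): M ≅ I[1,2], I[2,2]^2, I[2,4], I[3,3]^2, I[3,4].
μ_θ-semistable layers: μ^(1)=31; μ^(2)=9; μ^(3)=-2; μ^(4)=-24

((1, 1, 0, 0); (0, 0, 0, 2); (0, 0, 4, 0); (0, 3, 0, 0))


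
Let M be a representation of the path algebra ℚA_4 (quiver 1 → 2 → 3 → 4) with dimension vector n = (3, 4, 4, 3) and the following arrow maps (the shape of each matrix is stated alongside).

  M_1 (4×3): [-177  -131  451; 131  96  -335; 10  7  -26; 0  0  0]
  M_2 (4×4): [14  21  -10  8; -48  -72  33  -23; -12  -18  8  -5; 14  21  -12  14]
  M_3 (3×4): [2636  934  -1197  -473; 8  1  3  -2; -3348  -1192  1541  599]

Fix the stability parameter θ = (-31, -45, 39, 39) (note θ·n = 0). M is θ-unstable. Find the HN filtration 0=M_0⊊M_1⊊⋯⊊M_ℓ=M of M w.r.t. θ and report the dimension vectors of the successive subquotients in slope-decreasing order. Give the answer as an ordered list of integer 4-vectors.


Via rank(M_{q-1}∘⋯∘M_p): M ≅ I[1,2], I[1,4]^2, I[2,3], I[3,3], I[4,4].
μ_θ-semistable layers: μ^(1)=39; μ^(2)=-38; μ^(3)=-45

((0, 0, 4, 3); (3, 3, 0, 0); (0, 1, 0, 0))


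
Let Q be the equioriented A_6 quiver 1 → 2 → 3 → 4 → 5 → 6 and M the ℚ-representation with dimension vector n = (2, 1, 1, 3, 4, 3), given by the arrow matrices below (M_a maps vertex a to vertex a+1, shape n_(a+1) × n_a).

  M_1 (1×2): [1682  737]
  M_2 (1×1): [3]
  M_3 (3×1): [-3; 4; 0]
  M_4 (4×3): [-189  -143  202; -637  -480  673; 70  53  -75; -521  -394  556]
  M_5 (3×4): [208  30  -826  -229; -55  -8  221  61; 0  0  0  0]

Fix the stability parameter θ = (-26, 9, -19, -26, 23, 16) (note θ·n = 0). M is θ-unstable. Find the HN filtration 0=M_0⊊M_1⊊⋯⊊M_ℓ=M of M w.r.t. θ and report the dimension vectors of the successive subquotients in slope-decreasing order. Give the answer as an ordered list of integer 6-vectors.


Interval decomposition of M: I[1,1], I[1,6], I[4,5], I[4,6], I[5,5], I[6,6].
HN type (ℓ=5): μ^(1)=23; μ^(2)=39/2; μ^(3)=16; μ^(4)=-12; μ^(5)=-26

((0, 0, 0, 0, 2, 0); (0, 0, 0, 0, 2, 2); (0, 0, 0, 0, 0, 1); (0, 1, 1, 1, 0, 0); (2, 0, 0, 2, 0, 0))


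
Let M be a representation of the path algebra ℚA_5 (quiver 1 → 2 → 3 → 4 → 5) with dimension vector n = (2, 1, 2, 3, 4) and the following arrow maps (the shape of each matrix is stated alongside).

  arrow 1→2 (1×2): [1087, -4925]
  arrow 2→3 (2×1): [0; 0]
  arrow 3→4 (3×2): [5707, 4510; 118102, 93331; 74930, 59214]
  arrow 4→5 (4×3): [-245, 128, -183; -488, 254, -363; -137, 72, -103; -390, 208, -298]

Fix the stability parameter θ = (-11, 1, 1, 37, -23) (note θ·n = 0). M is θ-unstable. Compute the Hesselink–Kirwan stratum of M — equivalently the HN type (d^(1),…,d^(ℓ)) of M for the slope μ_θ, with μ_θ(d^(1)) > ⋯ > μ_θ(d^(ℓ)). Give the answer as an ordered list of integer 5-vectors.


Interval decomposition of M: I[1,1], I[1,2], I[3,4], I[3,5], I[4,5], I[5,5]^2.
HN type (ℓ=5): μ^(1)=37; μ^(2)=7; μ^(3)=1; μ^(4)=-11; μ^(5)=-23

((0, 0, 0, 1, 0); (0, 0, 0, 2, 2); (0, 1, 2, 0, 0); (2, 0, 0, 0, 0); (0, 0, 0, 0, 2))


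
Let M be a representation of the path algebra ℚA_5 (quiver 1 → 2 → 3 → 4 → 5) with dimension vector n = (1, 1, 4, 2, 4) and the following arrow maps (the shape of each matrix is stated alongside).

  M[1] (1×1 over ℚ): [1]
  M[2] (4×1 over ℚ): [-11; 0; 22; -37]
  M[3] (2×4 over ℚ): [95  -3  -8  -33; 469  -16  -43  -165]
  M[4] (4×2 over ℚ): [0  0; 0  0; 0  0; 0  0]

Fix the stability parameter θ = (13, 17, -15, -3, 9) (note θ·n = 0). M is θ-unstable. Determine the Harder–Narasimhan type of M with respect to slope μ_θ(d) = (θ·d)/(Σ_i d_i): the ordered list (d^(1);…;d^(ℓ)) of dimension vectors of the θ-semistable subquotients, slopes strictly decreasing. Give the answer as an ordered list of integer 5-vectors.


Interval decomposition of M: I[1,3], I[3,3], I[3,4]^2, I[5,5]^4.
HN type (ℓ=4): μ^(1)=9; μ^(2)=5; μ^(3)=-3; μ^(4)=-15

((0, 0, 0, 0, 4); (1, 1, 1, 0, 0); (0, 0, 0, 2, 0); (0, 0, 3, 0, 0))


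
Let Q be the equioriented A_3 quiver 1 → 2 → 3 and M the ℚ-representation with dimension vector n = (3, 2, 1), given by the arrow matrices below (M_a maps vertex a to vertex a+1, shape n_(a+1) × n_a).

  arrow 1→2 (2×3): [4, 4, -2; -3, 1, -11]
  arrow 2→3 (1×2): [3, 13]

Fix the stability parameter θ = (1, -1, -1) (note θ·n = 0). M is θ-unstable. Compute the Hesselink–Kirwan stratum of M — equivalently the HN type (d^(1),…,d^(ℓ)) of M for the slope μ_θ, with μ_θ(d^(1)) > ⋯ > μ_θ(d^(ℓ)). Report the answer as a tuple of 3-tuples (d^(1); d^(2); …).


Interval decomposition of M: I[1,1], I[1,2], I[1,3].
HN type (ℓ=3): μ^(1)=1; μ^(2)=0; μ^(3)=-1/3

((1, 0, 0); (1, 1, 0); (1, 1, 1))


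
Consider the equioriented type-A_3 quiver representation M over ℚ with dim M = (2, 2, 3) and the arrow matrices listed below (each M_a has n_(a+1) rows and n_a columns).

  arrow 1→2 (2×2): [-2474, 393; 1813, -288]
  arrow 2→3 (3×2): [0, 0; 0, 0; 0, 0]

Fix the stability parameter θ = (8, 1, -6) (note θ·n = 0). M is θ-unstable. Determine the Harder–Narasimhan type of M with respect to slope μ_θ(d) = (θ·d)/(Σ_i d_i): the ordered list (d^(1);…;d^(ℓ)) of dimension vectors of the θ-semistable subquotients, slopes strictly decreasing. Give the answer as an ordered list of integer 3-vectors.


Via rank(M_{q-1}∘⋯∘M_p): M ≅ I[1,2]^2, I[3,3]^3.
μ_θ-semistable layers: μ^(1)=9/2; μ^(2)=-6

((2, 2, 0); (0, 0, 3))


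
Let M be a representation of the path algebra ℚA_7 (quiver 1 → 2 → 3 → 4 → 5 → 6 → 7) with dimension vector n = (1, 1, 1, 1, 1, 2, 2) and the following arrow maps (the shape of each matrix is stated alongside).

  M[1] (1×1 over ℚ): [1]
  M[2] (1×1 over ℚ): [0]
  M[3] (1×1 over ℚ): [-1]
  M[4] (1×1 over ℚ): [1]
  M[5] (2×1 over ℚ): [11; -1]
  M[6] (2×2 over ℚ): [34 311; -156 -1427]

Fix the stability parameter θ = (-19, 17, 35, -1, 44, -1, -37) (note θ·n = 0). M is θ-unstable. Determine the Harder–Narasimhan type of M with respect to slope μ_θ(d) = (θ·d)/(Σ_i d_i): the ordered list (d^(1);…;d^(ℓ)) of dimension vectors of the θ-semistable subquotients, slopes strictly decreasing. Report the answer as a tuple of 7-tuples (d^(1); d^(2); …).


Barcode: M ≅ I[1,2], I[3,7], I[6,7]. HN layers by μ_θ (3 steps, strictly decreasing):
  μ^(1)=17; μ^(2)=8; μ^(3)=-19

((0, 1, 0, 0, 0, 0, 0); (0, 0, 1, 1, 1, 1, 1); (1, 0, 0, 0, 0, 1, 1))


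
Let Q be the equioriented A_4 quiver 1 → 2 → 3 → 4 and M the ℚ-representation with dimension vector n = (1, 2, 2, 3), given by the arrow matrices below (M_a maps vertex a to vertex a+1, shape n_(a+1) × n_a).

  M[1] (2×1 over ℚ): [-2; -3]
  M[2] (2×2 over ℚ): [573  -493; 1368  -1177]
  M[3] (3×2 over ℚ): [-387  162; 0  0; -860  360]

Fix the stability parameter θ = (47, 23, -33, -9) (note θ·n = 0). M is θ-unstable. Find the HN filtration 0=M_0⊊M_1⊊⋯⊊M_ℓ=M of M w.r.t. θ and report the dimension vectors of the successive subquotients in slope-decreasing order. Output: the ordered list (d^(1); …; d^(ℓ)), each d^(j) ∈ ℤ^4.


Barcode: M ≅ I[1,4], I[2,3], I[4,4]^2. HN layers by μ_θ (3 steps, strictly decreasing):
  μ^(1)=7; μ^(2)=-5; μ^(3)=-9

((1, 1, 1, 1); (0, 1, 1, 0); (0, 0, 0, 2))


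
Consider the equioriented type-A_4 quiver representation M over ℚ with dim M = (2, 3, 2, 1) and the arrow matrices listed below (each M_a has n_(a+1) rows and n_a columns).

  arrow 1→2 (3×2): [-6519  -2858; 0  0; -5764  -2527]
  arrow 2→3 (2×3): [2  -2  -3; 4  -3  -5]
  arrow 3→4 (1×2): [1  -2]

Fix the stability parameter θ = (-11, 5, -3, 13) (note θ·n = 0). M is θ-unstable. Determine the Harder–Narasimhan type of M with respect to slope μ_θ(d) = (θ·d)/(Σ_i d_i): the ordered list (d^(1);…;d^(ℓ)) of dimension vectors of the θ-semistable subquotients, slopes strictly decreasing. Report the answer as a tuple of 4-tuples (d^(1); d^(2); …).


Via rank(M_{q-1}∘⋯∘M_p): M ≅ I[1,3], I[1,4], I[2,2].
μ_θ-semistable layers: μ^(1)=13; μ^(2)=5; μ^(3)=1; μ^(4)=-11

((0, 0, 0, 1); (0, 1, 0, 0); (0, 2, 2, 0); (2, 0, 0, 0))


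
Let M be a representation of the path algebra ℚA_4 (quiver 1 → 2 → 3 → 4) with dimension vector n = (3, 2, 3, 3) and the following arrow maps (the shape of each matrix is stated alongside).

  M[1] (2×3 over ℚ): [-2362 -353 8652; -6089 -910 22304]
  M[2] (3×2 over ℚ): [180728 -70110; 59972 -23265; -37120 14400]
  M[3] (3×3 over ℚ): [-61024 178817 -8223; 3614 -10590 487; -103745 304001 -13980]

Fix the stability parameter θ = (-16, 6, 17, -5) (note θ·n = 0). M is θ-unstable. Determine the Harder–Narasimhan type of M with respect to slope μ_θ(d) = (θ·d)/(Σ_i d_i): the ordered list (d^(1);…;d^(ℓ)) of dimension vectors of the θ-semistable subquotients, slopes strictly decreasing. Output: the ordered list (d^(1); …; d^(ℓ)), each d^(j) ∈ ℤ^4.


Interval decomposition of M: I[1,1], I[1,2], I[1,4], I[3,4]^2.
HN type (ℓ=2): μ^(1)=6; μ^(2)=-16

((0, 2, 3, 3); (3, 0, 0, 0))


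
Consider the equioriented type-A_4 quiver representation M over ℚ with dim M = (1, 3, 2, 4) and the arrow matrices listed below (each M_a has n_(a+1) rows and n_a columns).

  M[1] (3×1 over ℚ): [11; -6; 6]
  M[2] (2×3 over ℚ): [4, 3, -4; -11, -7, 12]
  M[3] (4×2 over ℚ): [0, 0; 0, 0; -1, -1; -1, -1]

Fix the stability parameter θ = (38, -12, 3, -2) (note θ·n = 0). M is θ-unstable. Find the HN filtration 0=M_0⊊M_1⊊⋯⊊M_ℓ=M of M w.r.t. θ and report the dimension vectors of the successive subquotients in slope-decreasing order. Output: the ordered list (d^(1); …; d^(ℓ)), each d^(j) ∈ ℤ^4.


Interval decomposition of M: I[1,4], I[2,2], I[2,3], I[4,4]^3.
HN type (ℓ=4): μ^(1)=27/4; μ^(2)=3; μ^(3)=-2; μ^(4)=-12

((1, 1, 1, 1); (0, 0, 1, 0); (0, 0, 0, 3); (0, 2, 0, 0))


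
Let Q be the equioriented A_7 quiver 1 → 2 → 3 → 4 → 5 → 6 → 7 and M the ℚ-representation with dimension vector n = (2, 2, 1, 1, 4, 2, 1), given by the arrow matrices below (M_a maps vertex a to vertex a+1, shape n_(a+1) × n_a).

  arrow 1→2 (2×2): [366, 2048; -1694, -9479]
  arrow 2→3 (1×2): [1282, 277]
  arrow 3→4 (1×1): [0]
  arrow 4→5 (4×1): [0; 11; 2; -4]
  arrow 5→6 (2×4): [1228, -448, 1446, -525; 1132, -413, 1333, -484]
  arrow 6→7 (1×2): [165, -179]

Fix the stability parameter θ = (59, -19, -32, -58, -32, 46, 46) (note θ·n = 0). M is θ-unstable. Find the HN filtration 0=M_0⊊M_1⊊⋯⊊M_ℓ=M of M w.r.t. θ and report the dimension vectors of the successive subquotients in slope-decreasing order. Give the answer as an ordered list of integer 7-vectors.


Via rank(M_{q-1}∘⋯∘M_p): M ≅ I[1,2], I[1,3], I[4,7], I[5,5]^2, I[5,6].
μ_θ-semistable layers: μ^(1)=46; μ^(2)=20; μ^(3)=8/3; μ^(4)=-32; μ^(5)=-58

((0, 0, 0, 0, 0, 2, 1); (1, 1, 0, 0, 0, 0, 0); (1, 1, 1, 0, 0, 0, 0); (0, 0, 0, 0, 4, 0, 0); (0, 0, 0, 1, 0, 0, 0))


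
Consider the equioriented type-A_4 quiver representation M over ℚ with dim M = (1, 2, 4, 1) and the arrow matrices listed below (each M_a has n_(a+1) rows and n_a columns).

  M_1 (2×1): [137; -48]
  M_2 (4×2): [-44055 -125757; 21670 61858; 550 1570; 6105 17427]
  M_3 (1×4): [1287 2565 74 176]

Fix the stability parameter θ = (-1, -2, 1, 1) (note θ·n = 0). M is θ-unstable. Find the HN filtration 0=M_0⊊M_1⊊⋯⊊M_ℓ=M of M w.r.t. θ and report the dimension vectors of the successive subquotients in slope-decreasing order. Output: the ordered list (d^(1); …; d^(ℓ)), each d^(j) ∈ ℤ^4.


Barcode: M ≅ I[1,4], I[2,2], I[3,3]^3. HN layers by μ_θ (3 steps, strictly decreasing):
  μ^(1)=1; μ^(2)=-3/2; μ^(3)=-2

((0, 0, 4, 1); (1, 1, 0, 0); (0, 1, 0, 0))


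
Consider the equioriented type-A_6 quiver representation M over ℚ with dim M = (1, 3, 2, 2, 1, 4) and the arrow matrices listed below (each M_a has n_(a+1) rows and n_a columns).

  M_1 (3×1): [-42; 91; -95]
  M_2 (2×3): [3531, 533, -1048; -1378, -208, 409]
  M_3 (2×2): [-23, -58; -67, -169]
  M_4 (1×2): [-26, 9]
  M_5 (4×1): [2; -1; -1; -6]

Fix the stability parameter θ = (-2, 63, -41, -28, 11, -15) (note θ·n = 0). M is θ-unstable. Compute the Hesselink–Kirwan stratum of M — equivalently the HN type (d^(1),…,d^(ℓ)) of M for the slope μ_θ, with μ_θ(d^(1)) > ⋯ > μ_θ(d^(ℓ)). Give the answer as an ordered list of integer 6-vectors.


Via rank(M_{q-1}∘⋯∘M_p): M ≅ I[1,6], I[2,2], I[2,4], I[6,6]^3.
μ_θ-semistable layers: μ^(1)=63; μ^(2)=-2; μ^(3)=-15

((0, 1, 0, 0, 0, 0); (1, 2, 2, 2, 1, 1); (0, 0, 0, 0, 0, 3))


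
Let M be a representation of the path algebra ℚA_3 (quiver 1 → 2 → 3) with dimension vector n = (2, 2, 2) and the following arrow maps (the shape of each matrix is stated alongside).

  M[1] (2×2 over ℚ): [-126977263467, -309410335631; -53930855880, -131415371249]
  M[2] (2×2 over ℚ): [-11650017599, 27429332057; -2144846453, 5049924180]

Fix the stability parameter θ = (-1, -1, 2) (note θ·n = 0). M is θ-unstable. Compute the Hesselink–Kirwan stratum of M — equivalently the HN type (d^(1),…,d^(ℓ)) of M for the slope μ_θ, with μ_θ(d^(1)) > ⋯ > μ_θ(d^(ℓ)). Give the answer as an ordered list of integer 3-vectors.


Interval decomposition of M: I[1,3]^2.
HN type (ℓ=2): μ^(1)=2; μ^(2)=-1

((0, 0, 2); (2, 2, 0))


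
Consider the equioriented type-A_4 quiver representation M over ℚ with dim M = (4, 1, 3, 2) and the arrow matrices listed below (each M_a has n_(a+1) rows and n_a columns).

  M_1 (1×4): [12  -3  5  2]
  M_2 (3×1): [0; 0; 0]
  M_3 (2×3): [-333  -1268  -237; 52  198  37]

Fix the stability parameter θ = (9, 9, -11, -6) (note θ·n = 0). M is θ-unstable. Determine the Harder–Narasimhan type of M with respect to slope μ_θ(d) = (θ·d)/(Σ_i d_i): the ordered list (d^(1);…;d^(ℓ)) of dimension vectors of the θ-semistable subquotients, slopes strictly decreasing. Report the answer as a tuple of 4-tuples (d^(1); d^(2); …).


Barcode: M ≅ I[1,1]^3, I[1,2], I[3,3], I[3,4]^2. HN layers by μ_θ (3 steps, strictly decreasing):
  μ^(1)=9; μ^(2)=-6; μ^(3)=-11

((4, 1, 0, 0); (0, 0, 0, 2); (0, 0, 3, 0))


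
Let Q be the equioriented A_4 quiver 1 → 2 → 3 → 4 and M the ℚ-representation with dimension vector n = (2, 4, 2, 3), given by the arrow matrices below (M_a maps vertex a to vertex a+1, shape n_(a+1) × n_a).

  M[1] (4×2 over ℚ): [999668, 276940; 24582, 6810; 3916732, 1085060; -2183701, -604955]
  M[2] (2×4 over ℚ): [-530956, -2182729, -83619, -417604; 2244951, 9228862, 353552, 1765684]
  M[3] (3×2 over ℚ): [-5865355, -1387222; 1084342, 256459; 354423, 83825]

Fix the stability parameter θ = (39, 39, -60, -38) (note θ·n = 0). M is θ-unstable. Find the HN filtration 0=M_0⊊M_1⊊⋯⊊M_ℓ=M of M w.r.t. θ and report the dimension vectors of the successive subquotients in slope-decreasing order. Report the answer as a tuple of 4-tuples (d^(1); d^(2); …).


Barcode: M ≅ I[1,1], I[1,4], I[2,2]^2, I[2,4], I[4,4]. HN layers by μ_θ (4 steps, strictly decreasing):
  μ^(1)=39; μ^(2)=-5; μ^(3)=-59/3; μ^(4)=-38

((1, 2, 0, 0); (1, 1, 1, 1); (0, 1, 1, 1); (0, 0, 0, 1))


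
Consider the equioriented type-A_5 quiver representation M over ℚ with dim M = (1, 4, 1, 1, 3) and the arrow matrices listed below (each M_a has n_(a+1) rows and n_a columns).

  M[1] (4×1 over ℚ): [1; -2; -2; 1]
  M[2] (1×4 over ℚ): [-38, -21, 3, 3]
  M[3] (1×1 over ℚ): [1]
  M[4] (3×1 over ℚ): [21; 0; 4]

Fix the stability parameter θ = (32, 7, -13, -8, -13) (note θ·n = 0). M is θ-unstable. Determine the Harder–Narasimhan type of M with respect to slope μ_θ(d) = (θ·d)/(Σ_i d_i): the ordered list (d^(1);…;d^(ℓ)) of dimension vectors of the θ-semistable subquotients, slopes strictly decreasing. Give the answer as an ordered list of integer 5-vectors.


Via rank(M_{q-1}∘⋯∘M_p): M ≅ I[1,5], I[2,2]^3, I[5,5]^2.
μ_θ-semistable layers: μ^(1)=7; μ^(2)=1; μ^(3)=-13

((0, 3, 0, 0, 0); (1, 1, 1, 1, 1); (0, 0, 0, 0, 2))


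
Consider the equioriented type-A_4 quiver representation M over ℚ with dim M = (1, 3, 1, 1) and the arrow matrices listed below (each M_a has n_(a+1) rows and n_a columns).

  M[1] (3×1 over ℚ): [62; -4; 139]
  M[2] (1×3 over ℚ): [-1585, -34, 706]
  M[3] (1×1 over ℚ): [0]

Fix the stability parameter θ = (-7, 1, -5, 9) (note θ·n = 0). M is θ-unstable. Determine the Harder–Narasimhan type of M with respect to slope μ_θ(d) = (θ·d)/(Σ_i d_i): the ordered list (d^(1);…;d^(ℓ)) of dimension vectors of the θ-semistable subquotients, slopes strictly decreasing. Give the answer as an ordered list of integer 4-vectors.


Barcode: M ≅ I[1,2], I[2,2], I[2,3], I[4,4]. HN layers by μ_θ (4 steps, strictly decreasing):
  μ^(1)=9; μ^(2)=1; μ^(3)=-2; μ^(4)=-7

((0, 0, 0, 1); (0, 2, 0, 0); (0, 1, 1, 0); (1, 0, 0, 0))


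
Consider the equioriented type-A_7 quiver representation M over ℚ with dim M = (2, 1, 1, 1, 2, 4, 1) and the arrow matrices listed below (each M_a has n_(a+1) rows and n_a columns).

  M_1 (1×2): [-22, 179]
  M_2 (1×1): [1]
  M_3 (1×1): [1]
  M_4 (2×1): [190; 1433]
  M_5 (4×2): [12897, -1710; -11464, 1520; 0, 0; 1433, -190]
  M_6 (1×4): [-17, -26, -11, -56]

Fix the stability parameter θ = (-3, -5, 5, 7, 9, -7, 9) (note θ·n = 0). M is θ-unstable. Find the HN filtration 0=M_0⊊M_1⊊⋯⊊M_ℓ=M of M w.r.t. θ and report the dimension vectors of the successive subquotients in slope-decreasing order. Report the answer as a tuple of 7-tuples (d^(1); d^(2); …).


Via rank(M_{q-1}∘⋯∘M_p): M ≅ I[1,1], I[1,5], I[5,7], I[6,6]^3.
μ_θ-semistable layers: μ^(1)=9; μ^(2)=7; μ^(3)=5; μ^(4)=1; μ^(5)=-3; μ^(6)=-4; μ^(7)=-7

((0, 0, 0, 0, 1, 0, 1); (0, 0, 0, 1, 0, 0, 0); (0, 0, 1, 0, 0, 0, 0); (0, 0, 0, 0, 1, 1, 0); (1, 0, 0, 0, 0, 0, 0); (1, 1, 0, 0, 0, 0, 0); (0, 0, 0, 0, 0, 3, 0))


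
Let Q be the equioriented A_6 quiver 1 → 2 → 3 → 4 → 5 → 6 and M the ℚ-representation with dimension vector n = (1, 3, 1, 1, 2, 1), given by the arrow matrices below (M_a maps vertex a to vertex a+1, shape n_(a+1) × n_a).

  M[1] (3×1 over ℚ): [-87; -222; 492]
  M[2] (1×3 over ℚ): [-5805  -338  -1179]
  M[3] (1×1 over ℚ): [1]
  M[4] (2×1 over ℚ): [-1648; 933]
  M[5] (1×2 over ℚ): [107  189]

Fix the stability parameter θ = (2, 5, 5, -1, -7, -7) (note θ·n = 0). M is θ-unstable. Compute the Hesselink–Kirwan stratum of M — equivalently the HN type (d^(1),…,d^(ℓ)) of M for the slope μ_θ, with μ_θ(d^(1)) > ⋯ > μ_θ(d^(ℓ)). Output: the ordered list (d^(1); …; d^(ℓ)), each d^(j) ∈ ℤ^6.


Interval decomposition of M: I[1,6], I[2,2]^2, I[5,5].
HN type (ℓ=3): μ^(1)=5; μ^(2)=-1/2; μ^(3)=-7

((0, 2, 0, 0, 0, 0); (1, 1, 1, 1, 1, 1); (0, 0, 0, 0, 1, 0))


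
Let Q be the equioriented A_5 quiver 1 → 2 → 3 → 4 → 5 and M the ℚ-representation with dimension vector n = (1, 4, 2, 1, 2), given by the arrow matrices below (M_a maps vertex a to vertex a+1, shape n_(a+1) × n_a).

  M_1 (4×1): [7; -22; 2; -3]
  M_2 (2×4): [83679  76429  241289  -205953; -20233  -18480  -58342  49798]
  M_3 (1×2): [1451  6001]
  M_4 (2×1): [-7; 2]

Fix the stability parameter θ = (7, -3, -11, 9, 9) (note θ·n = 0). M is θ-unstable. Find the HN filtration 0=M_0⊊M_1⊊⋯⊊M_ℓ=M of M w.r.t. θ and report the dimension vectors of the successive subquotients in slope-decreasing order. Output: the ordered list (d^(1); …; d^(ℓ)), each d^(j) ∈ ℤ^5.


Via rank(M_{q-1}∘⋯∘M_p): M ≅ I[1,5], I[2,2]^2, I[2,3], I[5,5].
μ_θ-semistable layers: μ^(1)=9; μ^(2)=-7/3; μ^(3)=-3; μ^(4)=-7

((0, 0, 0, 1, 2); (1, 1, 1, 0, 0); (0, 2, 0, 0, 0); (0, 1, 1, 0, 0))


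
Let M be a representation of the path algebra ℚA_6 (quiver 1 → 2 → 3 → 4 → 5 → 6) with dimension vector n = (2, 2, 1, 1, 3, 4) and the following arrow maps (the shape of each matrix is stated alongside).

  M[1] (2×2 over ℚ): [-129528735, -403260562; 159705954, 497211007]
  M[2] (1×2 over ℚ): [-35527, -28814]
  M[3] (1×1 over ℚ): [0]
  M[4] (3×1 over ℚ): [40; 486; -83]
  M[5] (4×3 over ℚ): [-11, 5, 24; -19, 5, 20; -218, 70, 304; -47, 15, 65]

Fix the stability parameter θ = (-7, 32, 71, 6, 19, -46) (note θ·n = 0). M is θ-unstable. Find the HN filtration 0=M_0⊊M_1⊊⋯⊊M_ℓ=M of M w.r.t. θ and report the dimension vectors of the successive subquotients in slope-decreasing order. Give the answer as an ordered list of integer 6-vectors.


Barcode: M ≅ I[1,2], I[1,3], I[4,6], I[5,5], I[5,6], I[6,6]^2. HN layers by μ_θ (6 steps, strictly decreasing):
  μ^(1)=71; μ^(2)=32; μ^(3)=19; μ^(4)=-7; μ^(5)=-27/2; μ^(6)=-46

((0, 0, 1, 0, 0, 0); (0, 2, 0, 0, 0, 0); (0, 0, 0, 0, 1, 0); (2, 0, 0, 1, 1, 1); (0, 0, 0, 0, 1, 1); (0, 0, 0, 0, 0, 2))
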